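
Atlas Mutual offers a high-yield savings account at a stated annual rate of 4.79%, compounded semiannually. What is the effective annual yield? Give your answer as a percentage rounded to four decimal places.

4.8474%

EAR = (1 + 0.0479/2)^2 − 1.
= (1 + 0.023950)^2 − 1 = 1.048474 − 1 = 4.8474%.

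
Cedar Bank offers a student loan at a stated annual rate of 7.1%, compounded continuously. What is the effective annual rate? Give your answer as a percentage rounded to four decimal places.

With continuous compounding, EAR = e^0.071 − 1.
e^0.071 = 1.073581, so EAR = 0.073581 = 7.3581%.

7.3581%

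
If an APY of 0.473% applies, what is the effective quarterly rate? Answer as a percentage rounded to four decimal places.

The per-quarter rate i satisfies (1 + i)^4 = 1 + 0.00473.
i = 1.00473^(1/4) − 1 = 0.0011804 = 0.1180%.

0.1180%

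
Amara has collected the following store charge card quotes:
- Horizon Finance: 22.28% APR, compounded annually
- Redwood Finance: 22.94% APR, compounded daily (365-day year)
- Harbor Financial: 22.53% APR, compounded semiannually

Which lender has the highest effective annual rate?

Horizon Finance: compounded annually, EAR = 22.280%
Redwood Finance: (1 + 0.2294/365)^365 − 1 = 25.775%
Harbor Financial: (1 + 0.2253/2)^2 − 1 = 23.799%
The highest effective annual rate is Redwood Finance at 25.775%.

Redwood Finance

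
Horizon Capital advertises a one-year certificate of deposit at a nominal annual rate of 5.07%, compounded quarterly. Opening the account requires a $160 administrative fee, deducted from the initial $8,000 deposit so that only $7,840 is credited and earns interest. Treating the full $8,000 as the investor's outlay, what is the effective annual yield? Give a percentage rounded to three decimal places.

Value after one year: 7,840 × (1 + 0.0507/4)^4 = 7,840 × 1.051672 = $8,245.11.
Effective yield on the $8,000 outlay: 8,245.11 / 8,000 − 1 = 0.030639 = 3.064%.

3.064%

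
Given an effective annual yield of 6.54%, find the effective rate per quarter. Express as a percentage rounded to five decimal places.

The per-quarter rate i satisfies (1 + i)^4 = 1 + 0.0654.
i = 1.0654^(1/4) − 1 = 0.0159637 = 1.59637%.

1.59637%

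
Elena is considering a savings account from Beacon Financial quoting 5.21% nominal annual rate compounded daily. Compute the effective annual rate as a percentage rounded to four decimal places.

EAR = (1 + 0.0521/365)^365 − 1.
= 1.053477 − 1 = 5.3477%.

5.3477%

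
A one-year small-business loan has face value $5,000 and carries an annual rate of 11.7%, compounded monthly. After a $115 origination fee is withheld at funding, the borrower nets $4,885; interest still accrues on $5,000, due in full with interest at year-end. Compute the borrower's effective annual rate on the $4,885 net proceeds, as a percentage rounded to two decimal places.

14.99%

Amount owed after one year: 5,000 × (1 + 0.117/12)^12 = 5,000 × 1.123483 = $5,617.41.
Effective rate on net proceeds: 5,617.41 / 4,885 − 1 = 0.149931 = 14.99%.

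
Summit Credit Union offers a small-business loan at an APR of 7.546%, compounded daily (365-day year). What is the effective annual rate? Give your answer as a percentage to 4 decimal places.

EAR = (1 + 0.07546/365)^365 − 1.
= (1 + 0.000207)^365 − 1 = 1.078372 − 1 = 7.8372%.

7.8372%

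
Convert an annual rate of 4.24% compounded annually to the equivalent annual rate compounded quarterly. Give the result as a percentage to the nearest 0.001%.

4.174%

Compounded annually, EAR = nominal = 0.042400.
Solve (1 + r/4)^4 = 1.042400: r/4 = 1.042400^(1/4) − 1 = 0.010436, so r = 0.041742 = 4.174%.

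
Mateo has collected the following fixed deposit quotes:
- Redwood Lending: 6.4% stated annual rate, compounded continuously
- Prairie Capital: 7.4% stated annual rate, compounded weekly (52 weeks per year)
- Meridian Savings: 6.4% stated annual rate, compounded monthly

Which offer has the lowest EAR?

Meridian Savings

Redwood Lending: e^0.064 − 1 = 6.609%
Prairie Capital: (1 + 0.074/52)^52 − 1 = 7.675%
Meridian Savings: (1 + 0.064/12)^12 − 1 = 6.591%
The lowest effective annual rate is Meridian Savings at 6.591%.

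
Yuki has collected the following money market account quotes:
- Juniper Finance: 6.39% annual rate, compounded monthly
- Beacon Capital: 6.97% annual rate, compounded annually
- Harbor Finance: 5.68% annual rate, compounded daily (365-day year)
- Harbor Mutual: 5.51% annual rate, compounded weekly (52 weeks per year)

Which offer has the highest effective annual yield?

Juniper Finance: (1 + 0.0639/12)^12 − 1 = 6.581%
Beacon Capital: compounded annually, EAR = 6.970%
Harbor Finance: (1 + 0.0568/365)^365 − 1 = 5.844%
Harbor Mutual: (1 + 0.0551/52)^52 − 1 = 5.662%
The highest effective annual rate is Beacon Capital at 6.970%.

Beacon Capital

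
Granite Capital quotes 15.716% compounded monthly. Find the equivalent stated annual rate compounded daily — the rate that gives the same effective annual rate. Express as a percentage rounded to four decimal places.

15.6173%

EAR = (1 + 0.15716/12)^12 − 1 = 0.168990.
Solve (1 + r/365)^365 = 1.168990: r/365 = 1.168990^(1/365) − 1 = 0.000428, so r = 0.156173 = 15.6173%.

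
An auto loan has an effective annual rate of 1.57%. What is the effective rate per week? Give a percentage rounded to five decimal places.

0.02996%

The per-week rate i satisfies (1 + i)^52 = 1 + 0.0157.
i = 1.0157^(1/52) − 1 = 0.0002996 = 0.02996%.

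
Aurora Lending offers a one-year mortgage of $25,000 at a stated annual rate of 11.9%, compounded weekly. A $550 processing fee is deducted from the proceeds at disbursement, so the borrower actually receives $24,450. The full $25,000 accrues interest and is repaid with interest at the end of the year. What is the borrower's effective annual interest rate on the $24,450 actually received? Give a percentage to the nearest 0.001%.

15.155%

Amount owed after one year: 25,000 × (1 + 0.119/52)^52 = 25,000 × 1.126217 = $28,155.42.
Effective rate on net proceeds: 28,155.42 / 24,450 − 1 = 0.151551 = 15.155%.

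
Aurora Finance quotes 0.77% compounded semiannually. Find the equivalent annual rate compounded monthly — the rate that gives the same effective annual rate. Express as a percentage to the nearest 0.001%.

0.769%

EAR = (1 + 0.0077/2)^2 − 1 = 0.007715.
Solve (1 + r/12)^12 = 1.007715: r/12 = 1.007715^(1/12) − 1 = 0.000641, so r = 0.007688 = 0.769%.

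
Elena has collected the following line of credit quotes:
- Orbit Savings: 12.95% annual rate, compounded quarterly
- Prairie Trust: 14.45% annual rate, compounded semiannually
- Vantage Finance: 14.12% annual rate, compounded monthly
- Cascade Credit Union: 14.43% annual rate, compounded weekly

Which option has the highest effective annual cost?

Cascade Credit Union

Orbit Savings: (1 + 0.1295/4)^4 − 1 = 13.593%
Prairie Trust: (1 + 0.1445/2)^2 − 1 = 14.972%
Vantage Finance: (1 + 0.1412/12)^12 − 1 = 15.071%
Cascade Credit Union: (1 + 0.1443/52)^52 − 1 = 15.500%
The highest effective annual rate is Cascade Credit Union at 15.500%.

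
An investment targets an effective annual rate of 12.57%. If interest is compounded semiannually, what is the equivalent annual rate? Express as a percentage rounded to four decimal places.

12.1980%

(1 + r/2)^2 − 1 = 0.1257, so 1 + r/2 = 1.1257^(1/2).
r/2 = 0.060990, so r = 0.121980 = 12.1980%.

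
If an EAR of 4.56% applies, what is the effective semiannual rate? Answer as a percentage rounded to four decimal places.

2.2546%

The per-half-year rate i satisfies (1 + i)^2 = 1 + 0.0456.
i = 1.0456^(1/2) − 1 = 0.0225458 = 2.2546%.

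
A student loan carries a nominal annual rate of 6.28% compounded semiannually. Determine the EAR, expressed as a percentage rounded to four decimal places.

6.3786%

EAR = (1 + 0.0628/2)^2 − 1.
= 1.063786 − 1 = 6.3786%.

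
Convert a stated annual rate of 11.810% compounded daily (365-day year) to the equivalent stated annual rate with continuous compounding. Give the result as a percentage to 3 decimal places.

11.808%

EAR = (1 + 0.11810/365)^365 − 1 = 0.125335.
Equivalent continuous rate: r = ln(1 + 0.125335) = 0.118081 = 11.808%.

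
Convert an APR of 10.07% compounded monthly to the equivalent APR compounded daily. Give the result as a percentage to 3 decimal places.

10.029%

EAR = (1 + 0.1007/12)^12 − 1 = 0.105480.
Solve (1 + r/365)^365 = 1.105480: r/365 = 1.105480^(1/365) − 1 = 0.000275, so r = 0.100294 = 10.029%.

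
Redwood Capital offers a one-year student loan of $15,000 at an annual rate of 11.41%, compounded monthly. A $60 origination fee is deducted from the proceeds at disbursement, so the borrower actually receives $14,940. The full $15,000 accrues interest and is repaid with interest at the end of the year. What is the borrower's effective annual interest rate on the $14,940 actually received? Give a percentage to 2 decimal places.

12.48%

Amount owed after one year: 15,000 × (1 + 0.1141/12)^12 = 15,000 × 1.120260 = $16,803.90.
Effective rate on net proceeds: 16,803.90 / 14,940 − 1 = 0.124759 = 12.48%.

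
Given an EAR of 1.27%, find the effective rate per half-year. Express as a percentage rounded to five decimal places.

The per-half-year rate i satisfies (1 + i)^2 = 1 + 0.0127.
i = 1.0127^(1/2) − 1 = 0.0063300 = 0.63300%.

0.63300%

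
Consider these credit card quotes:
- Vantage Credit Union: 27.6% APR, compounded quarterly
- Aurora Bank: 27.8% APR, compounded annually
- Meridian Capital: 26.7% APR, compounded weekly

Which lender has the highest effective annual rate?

Vantage Credit Union

Vantage Credit Union: (1 + 0.276/4)^4 − 1 = 30.590%
Aurora Bank: compounded annually, EAR = 27.800%
Meridian Capital: (1 + 0.267/52)^52 − 1 = 30.515%
The highest effective annual rate is Vantage Credit Union at 30.590%.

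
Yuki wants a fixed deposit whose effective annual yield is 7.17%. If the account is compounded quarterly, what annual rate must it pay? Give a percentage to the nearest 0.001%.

6.985%

(1 + r/4)^4 − 1 = 0.0717, so 1 + r/4 = 1.0717^(1/4).
r/4 = 0.017462, so r = 0.069849 = 6.985%.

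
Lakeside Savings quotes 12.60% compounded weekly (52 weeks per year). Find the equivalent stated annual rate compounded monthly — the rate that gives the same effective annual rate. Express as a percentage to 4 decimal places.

12.6510%

EAR = (1 + 0.1260/52)^52 − 1 = 0.134109.
Solve (1 + r/12)^12 = 1.134109: r/12 = 1.134109^(1/12) − 1 = 0.010542, so r = 0.126510 = 12.6510%.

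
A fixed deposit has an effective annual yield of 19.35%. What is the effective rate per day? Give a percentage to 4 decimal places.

The per-day rate i satisfies (1 + i)^365 = 1 + 0.1935.
i = 1.1935^(1/365) − 1 = 0.0004847 = 0.0485%.

0.0485%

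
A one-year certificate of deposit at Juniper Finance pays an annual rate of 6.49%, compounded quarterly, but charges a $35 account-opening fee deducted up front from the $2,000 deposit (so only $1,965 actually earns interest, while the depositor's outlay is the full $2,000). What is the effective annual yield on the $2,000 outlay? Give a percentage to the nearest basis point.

4.78%

Value after one year: 1,965 × (1 + 0.0649/4)^4 = 1,965 × 1.066497 = $2,095.67.
Effective yield on the $2,000 outlay: 2,095.67 / 2,000 − 1 = 0.047833 = 4.78%.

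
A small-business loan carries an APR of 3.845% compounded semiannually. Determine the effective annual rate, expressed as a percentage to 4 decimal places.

3.8820%

EAR = (1 + 0.03845/2)^2 − 1.
= 1.038820 − 1 = 3.8820%.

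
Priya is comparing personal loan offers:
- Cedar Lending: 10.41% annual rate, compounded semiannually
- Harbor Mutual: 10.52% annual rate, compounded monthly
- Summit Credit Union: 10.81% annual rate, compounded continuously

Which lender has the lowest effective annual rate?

Cedar Lending

Cedar Lending: (1 + 0.1041/2)^2 − 1 = 10.681%
Harbor Mutual: (1 + 0.1052/12)^12 − 1 = 11.042%
Summit Credit Union: e^0.1081 − 1 = 11.416%
The lowest effective annual rate is Cedar Lending at 10.681%.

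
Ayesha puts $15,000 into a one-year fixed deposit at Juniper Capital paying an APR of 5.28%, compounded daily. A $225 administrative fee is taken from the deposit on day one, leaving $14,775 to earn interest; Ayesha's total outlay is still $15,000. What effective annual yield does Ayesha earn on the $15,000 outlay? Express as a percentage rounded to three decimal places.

3.840%

Value after one year: 14,775 × (1 + 0.0528/365)^365 = 14,775 × 1.054215 = $15,576.02.
Effective yield on the $15,000 outlay: 15,576.02 / 15,000 − 1 = 0.038402 = 3.840%.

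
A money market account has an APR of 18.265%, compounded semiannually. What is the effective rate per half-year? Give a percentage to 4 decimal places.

With a nominal annual rate compounded semiannually, the periodic rate is the nominal rate divided by 2.
i = 0.18265 / 2 = 0.0913250 = 9.1325%.

9.1325%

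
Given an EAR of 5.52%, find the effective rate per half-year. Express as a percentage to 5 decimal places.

2.72293%

The per-half-year rate i satisfies (1 + i)^2 = 1 + 0.0552.
i = 1.0552^(1/2) − 1 = 0.0272293 = 2.72293%.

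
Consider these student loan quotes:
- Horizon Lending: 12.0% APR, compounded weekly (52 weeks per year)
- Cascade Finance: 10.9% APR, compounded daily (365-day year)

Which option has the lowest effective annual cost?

Cascade Finance

Horizon Lending: (1 + 0.120/52)^52 − 1 = 12.734%
Cascade Finance: (1 + 0.109/365)^365 − 1 = 11.514%
The lowest effective annual rate is Cascade Finance at 11.514%.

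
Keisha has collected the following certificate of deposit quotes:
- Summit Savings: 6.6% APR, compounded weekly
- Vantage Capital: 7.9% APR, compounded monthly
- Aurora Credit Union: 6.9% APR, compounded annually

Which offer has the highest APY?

Summit Savings: (1 + 0.066/52)^52 − 1 = 6.818%
Vantage Capital: (1 + 0.079/12)^12 − 1 = 8.192%
Aurora Credit Union: compounded annually, EAR = 6.900%
The highest effective annual rate is Vantage Capital at 8.192%.

Vantage Capital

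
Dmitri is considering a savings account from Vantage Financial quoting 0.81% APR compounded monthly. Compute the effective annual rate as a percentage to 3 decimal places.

EAR = (1 + 0.0081/12)^12 − 1.
= (1 + 0.000675)^12 − 1 = 1.008130 − 1 = 0.813%.

0.813%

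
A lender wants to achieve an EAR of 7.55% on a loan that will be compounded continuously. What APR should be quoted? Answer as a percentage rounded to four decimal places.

7.2786%

Continuous: nominal r satisfies e^r − 1 = 0.0755.
r = ln(1 + 0.0755) = ln(1.0755) = 0.072786 = 7.2786%.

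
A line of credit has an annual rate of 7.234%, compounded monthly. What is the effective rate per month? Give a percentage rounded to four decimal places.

With a nominal annual rate compounded monthly, the periodic rate is the nominal rate divided by 12.
i = 0.07234 / 12 = 0.0060283 = 0.6028%.

0.6028%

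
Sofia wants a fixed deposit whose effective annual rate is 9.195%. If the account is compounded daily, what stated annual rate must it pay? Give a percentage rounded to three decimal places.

(1 + r/365)^365 − 1 = 0.09195, so 1 + r/365 = 1.09195^(1/365).
r/365 = 0.000241, so r = 0.087976 = 8.798%.

8.798%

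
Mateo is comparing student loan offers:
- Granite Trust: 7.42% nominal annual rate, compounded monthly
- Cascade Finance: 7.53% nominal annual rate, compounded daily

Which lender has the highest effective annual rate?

Cascade Finance

Granite Trust: (1 + 0.0742/12)^12 − 1 = 7.678%
Cascade Finance: (1 + 0.0753/365)^365 − 1 = 7.820%
The highest effective annual rate is Cascade Finance at 7.820%.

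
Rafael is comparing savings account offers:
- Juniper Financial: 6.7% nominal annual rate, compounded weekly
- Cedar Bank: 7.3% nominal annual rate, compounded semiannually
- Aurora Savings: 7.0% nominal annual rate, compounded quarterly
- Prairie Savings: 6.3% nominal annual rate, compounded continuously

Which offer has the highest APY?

Cedar Bank

Juniper Financial: (1 + 0.067/52)^52 − 1 = 6.925%
Cedar Bank: (1 + 0.073/2)^2 − 1 = 7.433%
Aurora Savings: (1 + 0.070/4)^4 − 1 = 7.186%
Prairie Savings: e^0.063 − 1 = 6.503%
The highest effective annual rate is Cedar Bank at 7.433%.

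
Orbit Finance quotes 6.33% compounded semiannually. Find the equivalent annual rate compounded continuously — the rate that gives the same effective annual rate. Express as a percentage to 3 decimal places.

EAR = (1 + 0.0633/2)^2 − 1 = 0.064302.
Equivalent continuous rate: r = ln(1 + 0.064302) = 0.062319 = 6.232%.

6.232%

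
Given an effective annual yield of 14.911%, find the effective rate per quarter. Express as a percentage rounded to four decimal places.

3.5358%

The per-quarter rate i satisfies (1 + i)^4 = 1 + 0.14911.
i = 1.14911^(1/4) − 1 = 0.0353577 = 3.5358%.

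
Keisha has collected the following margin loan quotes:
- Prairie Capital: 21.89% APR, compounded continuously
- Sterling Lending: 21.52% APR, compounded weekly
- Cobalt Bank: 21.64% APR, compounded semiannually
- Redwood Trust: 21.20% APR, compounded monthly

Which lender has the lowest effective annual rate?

Cobalt Bank

Prairie Capital: e^0.2189 − 1 = 24.471%
Sterling Lending: (1 + 0.2152/52)^52 − 1 = 23.956%
Cobalt Bank: (1 + 0.2164/2)^2 − 1 = 22.811%
Redwood Trust: (1 + 0.2120/12)^12 − 1 = 23.386%
The lowest effective annual rate is Cobalt Bank at 22.811%.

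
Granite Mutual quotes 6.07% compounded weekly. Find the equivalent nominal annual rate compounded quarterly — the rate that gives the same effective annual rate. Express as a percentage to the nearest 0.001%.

EAR = (1 + 0.0607/52)^52 − 1 = 0.062542.
Solve (1 + r/4)^4 = 1.062542: r/4 = 1.062542^(1/4) − 1 = 0.015282, so r = 0.061127 = 6.113%.

6.113%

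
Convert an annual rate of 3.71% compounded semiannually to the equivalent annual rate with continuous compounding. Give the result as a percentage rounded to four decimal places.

3.6760%

EAR = (1 + 0.0371/2)^2 − 1 = 0.037444.
Equivalent continuous rate: r = ln(1 + 0.037444) = 0.036760 = 3.6760%.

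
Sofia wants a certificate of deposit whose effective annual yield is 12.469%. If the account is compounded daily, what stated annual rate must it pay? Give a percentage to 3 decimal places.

11.753%

(1 + r/365)^365 − 1 = 0.12469, so 1 + r/365 = 1.12469^(1/365).
r/365 = 0.000322, so r = 0.117526 = 11.753%.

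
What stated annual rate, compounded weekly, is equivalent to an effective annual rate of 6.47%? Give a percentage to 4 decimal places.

(1 + r/52)^52 − 1 = 0.0647, so 1 + r/52 = 1.0647^(1/52).
r/52 = 0.001206, so r = 0.062731 = 6.2731%.

6.2731%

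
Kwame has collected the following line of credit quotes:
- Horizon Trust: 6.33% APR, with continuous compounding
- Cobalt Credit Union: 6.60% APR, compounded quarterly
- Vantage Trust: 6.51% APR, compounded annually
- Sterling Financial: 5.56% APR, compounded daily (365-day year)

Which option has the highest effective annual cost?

Horizon Trust: e^0.0633 − 1 = 6.535%
Cobalt Credit Union: (1 + 0.0660/4)^4 − 1 = 6.765%
Vantage Trust: compounded annually, EAR = 6.510%
Sterling Financial: (1 + 0.0556/365)^365 − 1 = 5.717%
The highest effective annual rate is Cobalt Credit Union at 6.765%.

Cobalt Credit Union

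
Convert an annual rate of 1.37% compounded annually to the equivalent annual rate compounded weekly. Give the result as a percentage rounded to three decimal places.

Compounded annually, EAR = nominal = 0.013700.
Solve (1 + r/52)^52 = 1.013700: r/52 = 1.013700^(1/52) − 1 = 0.000262, so r = 0.013609 = 1.361%.

1.361%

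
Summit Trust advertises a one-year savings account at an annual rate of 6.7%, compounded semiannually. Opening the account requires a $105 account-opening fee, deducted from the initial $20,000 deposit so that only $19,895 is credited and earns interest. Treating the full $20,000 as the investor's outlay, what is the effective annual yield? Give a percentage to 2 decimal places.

6.25%

Value after one year: 19,895 × (1 + 0.067/2)^2 = 19,895 × 1.068122 = $21,250.29.
Effective yield on the $20,000 outlay: 21,250.29 / 20,000 − 1 = 0.062515 = 6.25%.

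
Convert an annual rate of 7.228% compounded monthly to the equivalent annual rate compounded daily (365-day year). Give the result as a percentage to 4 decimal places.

7.2070%

EAR = (1 + 0.07228/12)^12 − 1 = 0.074723.
Solve (1 + r/365)^365 = 1.074723: r/365 = 1.074723^(1/365) − 1 = 0.000197, so r = 0.072070 = 7.2070%.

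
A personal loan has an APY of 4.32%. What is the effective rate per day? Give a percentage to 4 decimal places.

The per-day rate i satisfies (1 + i)^365 = 1 + 0.0432.
i = 1.0432^(1/365) − 1 = 0.0001159 = 0.0116%.

0.0116%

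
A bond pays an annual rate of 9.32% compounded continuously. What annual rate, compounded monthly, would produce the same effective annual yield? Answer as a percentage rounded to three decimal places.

9.356%

EAR under continuous compounding: e^0.0932 − 1 = 0.097681.
Solve (1 + r/12)^12 = 1.097681: r/12 = 1.097681^(1/12) − 1 = 0.007797, so r = 0.093563 = 9.356%.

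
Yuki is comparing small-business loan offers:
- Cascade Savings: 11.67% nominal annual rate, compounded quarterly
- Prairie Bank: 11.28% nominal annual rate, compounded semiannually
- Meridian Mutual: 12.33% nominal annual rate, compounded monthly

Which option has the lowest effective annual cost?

Prairie Bank

Cascade Savings: (1 + 0.1167/4)^4 − 1 = 12.191%
Prairie Bank: (1 + 0.1128/2)^2 − 1 = 11.598%
Meridian Mutual: (1 + 0.1233/12)^12 − 1 = 13.051%
The lowest effective annual rate is Prairie Bank at 11.598%.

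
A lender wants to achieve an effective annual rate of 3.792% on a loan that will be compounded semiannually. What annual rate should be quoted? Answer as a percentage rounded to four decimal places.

3.7567%

(1 + r/2)^2 − 1 = 0.03792, so 1 + r/2 = 1.03792^(1/2).
r/2 = 0.018784, so r = 0.037567 = 3.7567%.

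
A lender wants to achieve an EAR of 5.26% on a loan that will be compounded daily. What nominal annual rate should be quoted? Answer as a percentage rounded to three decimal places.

5.127%

(1 + r/365)^365 − 1 = 0.0526, so 1 + r/365 = 1.0526^(1/365).
r/365 = 0.000140, so r = 0.051267 = 5.127%.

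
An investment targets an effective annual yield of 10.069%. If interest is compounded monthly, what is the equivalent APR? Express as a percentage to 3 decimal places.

9.632%

(1 + r/12)^12 − 1 = 0.10069, so 1 + r/12 = 1.10069^(1/12).
r/12 = 0.008027, so r = 0.096322 = 9.632%.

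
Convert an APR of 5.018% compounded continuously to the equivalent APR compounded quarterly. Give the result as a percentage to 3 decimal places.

5.050%

EAR under continuous compounding: e^0.05018 − 1 = 0.051460.
Solve (1 + r/4)^4 = 1.051460: r/4 = 1.051460^(1/4) − 1 = 0.012624, so r = 0.050496 = 5.050%.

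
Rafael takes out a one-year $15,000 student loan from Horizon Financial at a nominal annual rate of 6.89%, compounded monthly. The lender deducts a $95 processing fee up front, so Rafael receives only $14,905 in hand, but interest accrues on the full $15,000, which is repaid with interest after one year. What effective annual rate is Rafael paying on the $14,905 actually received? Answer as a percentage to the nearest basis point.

Amount owed after one year: 15,000 × (1 + 0.0689/12)^12 = 15,000 × 1.071118 = $16,066.77.
Effective rate on net proceeds: 16,066.77 / 14,905 − 1 = 0.077945 = 7.79%.

7.79%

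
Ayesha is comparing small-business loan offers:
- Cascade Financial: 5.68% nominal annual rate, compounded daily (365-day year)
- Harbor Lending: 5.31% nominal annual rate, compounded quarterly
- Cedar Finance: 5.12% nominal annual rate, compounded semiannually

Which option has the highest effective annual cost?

Cascade Financial

Cascade Financial: (1 + 0.0568/365)^365 − 1 = 5.844%
Harbor Lending: (1 + 0.0531/4)^4 − 1 = 5.417%
Cedar Finance: (1 + 0.0512/2)^2 − 1 = 5.186%
The highest effective annual rate is Cascade Financial at 5.844%.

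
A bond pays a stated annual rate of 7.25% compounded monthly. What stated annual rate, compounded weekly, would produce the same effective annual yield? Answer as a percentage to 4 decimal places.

7.2332%

EAR = (1 + 0.0725/12)^12 − 1 = 0.074958.
Solve (1 + r/52)^52 = 1.074958: r/52 = 1.074958^(1/52) − 1 = 0.001391, so r = 0.072332 = 7.2332%.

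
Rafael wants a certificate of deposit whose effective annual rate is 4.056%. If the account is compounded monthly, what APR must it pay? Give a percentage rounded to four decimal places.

3.9825%

(1 + r/12)^12 − 1 = 0.04056, so 1 + r/12 = 1.04056^(1/12).
r/12 = 0.003319, so r = 0.039825 = 3.9825%.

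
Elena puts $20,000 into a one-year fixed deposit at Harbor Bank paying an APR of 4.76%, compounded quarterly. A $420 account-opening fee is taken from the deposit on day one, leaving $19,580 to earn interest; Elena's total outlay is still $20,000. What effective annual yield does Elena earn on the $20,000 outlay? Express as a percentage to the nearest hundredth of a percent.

Value after one year: 19,580 × (1 + 0.0476/4)^4 = 19,580 × 1.048456 = $20,528.78.
Effective yield on the $20,000 outlay: 20,528.78 / 20,000 − 1 = 0.026439 = 2.64%.

2.64%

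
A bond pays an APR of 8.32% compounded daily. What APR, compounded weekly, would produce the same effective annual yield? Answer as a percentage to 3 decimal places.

8.326%

EAR = (1 + 0.0832/365)^365 − 1 = 0.086749.
Solve (1 + r/52)^52 = 1.086749: r/52 = 1.086749^(1/52) − 1 = 0.001601, so r = 0.083257 = 8.326%.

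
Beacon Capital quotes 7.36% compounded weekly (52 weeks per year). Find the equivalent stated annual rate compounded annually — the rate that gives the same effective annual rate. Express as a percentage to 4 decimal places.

EAR = (1 + 0.0736/52)^52 − 1 = 0.076320.
Compounded annually, the equivalent nominal rate is the EAR itself: 7.6320%.

7.6320%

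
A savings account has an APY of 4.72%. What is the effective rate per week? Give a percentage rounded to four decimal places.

The per-week rate i satisfies (1 + i)^52 = 1 + 0.0472.
i = 1.0472^(1/52) − 1 = 0.0008873 = 0.0887%.

0.0887%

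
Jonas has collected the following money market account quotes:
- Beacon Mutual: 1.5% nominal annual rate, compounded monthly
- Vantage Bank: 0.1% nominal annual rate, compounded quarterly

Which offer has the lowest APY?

Beacon Mutual: (1 + 0.015/12)^12 − 1 = 1.510%
Vantage Bank: (1 + 0.001/4)^4 − 1 = 0.100%
The lowest effective annual rate is Vantage Bank at 0.100%.

Vantage Bank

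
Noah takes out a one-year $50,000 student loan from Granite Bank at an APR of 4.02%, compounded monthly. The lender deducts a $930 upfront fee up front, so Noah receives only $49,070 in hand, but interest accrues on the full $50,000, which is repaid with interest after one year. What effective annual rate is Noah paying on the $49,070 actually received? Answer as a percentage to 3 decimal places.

6.068%

Amount owed after one year: 50,000 × (1 + 0.0402/12)^12 = 50,000 × 1.040949 = $52,047.45.
Effective rate on net proceeds: 52,047.45 / 49,070 − 1 = 0.060678 = 6.068%.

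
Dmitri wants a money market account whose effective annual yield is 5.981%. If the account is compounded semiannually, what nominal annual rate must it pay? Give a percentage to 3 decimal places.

5.894%

(1 + r/2)^2 − 1 = 0.05981, so 1 + r/2 = 1.05981^(1/2).
r/2 = 0.029471, so r = 0.058941 = 5.894%.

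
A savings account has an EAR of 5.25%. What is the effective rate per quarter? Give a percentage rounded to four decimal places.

The per-quarter rate i satisfies (1 + i)^4 = 1 + 0.0525.
i = 1.0525^(1/4) − 1 = 0.0128742 = 1.2874%.

1.2874%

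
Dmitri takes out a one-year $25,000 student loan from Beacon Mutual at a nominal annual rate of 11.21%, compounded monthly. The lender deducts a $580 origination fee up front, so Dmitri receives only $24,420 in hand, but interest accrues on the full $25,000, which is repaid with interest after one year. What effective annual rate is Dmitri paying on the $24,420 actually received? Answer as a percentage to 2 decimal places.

Amount owed after one year: 25,000 × (1 + 0.1121/12)^12 = 25,000 × 1.118043 = $27,951.07.
Effective rate on net proceeds: 27,951.07 / 24,420 − 1 = 0.144597 = 14.46%.

14.46%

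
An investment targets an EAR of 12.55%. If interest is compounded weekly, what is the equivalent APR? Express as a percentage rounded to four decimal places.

(1 + r/52)^52 − 1 = 0.1255, so 1 + r/52 = 1.1255^(1/52).
r/52 = 0.002276, so r = 0.118362 = 11.8362%.

11.8362%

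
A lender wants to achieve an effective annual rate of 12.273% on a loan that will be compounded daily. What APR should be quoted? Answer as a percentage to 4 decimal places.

11.5782%

(1 + r/365)^365 − 1 = 0.12273, so 1 + r/365 = 1.12273^(1/365).
r/365 = 0.000317, so r = 0.115782 = 11.5782%.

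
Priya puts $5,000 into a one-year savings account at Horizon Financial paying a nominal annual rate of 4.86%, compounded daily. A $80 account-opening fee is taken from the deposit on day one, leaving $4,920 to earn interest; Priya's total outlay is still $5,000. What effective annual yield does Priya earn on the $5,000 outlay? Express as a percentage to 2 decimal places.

Value after one year: 4,920 × (1 + 0.0486/365)^365 = 4,920 × 1.049797 = $5,165.00.
Effective yield on the $5,000 outlay: 5,165.00 / 5,000 − 1 = 0.033000 = 3.30%.

3.30%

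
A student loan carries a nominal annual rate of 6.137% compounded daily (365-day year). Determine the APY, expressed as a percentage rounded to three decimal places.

EAR = (1 + 0.06137/365)^365 − 1.
= (1 + 0.000168)^365 − 1 = 1.063287 − 1 = 6.329%.

6.329%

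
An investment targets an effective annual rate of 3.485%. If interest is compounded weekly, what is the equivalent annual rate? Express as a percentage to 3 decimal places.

3.427%

(1 + r/52)^52 − 1 = 0.03485, so 1 + r/52 = 1.03485^(1/52).
r/52 = 0.000659, so r = 0.034268 = 3.427%.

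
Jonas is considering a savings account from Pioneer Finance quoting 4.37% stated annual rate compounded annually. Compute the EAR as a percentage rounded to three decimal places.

Annual compounding means the effective rate equals the nominal rate: 4.370%.

4.370%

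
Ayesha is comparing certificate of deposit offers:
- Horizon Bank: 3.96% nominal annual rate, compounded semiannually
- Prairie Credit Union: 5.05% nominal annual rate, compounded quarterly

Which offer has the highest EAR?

Prairie Credit Union

Horizon Bank: (1 + 0.0396/2)^2 − 1 = 3.999%
Prairie Credit Union: (1 + 0.0505/4)^4 − 1 = 5.146%
The highest effective annual rate is Prairie Credit Union at 5.146%.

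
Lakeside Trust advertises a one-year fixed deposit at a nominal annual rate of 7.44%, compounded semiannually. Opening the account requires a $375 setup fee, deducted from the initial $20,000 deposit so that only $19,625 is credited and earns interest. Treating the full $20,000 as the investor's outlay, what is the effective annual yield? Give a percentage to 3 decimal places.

Value after one year: 19,625 × (1 + 0.0744/2)^2 = 19,625 × 1.075784 = $21,112.26.
Effective yield on the $20,000 outlay: 21,112.26 / 20,000 − 1 = 0.055613 = 5.561%.

5.561%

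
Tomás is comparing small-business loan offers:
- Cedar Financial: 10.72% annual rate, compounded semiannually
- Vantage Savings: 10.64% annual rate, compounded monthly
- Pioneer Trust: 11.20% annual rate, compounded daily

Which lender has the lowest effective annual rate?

Cedar Financial: (1 + 0.1072/2)^2 − 1 = 11.007%
Vantage Savings: (1 + 0.1064/12)^12 − 1 = 11.175%
Pioneer Trust: (1 + 0.1120/365)^365 − 1 = 11.849%
The lowest effective annual rate is Cedar Financial at 11.007%.

Cedar Financial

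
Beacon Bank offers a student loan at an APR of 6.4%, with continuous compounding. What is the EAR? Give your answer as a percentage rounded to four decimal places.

With continuous compounding, EAR = e^0.064 − 1.
e^0.064 = 1.066092, so EAR = 0.066092 = 6.6092%.

6.6092%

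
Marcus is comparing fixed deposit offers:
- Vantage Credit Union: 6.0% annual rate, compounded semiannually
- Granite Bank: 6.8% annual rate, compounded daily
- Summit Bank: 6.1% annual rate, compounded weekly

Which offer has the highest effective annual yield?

Granite Bank

Vantage Credit Union: (1 + 0.060/2)^2 − 1 = 6.090%
Granite Bank: (1 + 0.068/365)^365 − 1 = 7.036%
Summit Bank: (1 + 0.061/52)^52 − 1 = 6.286%
The highest effective annual rate is Granite Bank at 7.036%.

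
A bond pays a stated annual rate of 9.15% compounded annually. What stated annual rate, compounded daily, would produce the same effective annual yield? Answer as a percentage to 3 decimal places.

Compounded annually, EAR = nominal = 0.091500.
Solve (1 + r/365)^365 = 1.091500: r/365 = 1.091500^(1/365) − 1 = 0.000240, so r = 0.087563 = 8.756%.

8.756%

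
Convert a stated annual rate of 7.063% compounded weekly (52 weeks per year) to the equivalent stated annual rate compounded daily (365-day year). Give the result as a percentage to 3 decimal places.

EAR = (1 + 0.07063/52)^52 − 1 = 0.073133.
Solve (1 + r/365)^365 = 1.073133: r/365 = 1.073133^(1/365) − 1 = 0.000193, so r = 0.070589 = 7.059%.

7.059%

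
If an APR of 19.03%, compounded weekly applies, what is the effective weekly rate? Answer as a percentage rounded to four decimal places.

With a nominal annual rate compounded weekly, the periodic rate is the nominal rate divided by 52.
i = 0.1903 / 52 = 0.0036596 = 0.3660%.

0.3660%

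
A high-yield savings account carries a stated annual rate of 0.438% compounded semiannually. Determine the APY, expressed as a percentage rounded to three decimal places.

EAR = (1 + 0.00438/2)^2 − 1.
= 1.004385 − 1 = 0.438%.

0.438%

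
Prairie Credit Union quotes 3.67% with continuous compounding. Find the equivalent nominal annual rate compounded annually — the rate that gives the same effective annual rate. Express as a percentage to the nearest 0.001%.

3.738%

EAR under continuous compounding: e^0.0367 − 1 = 0.037382.
Compounded annually, the equivalent nominal rate is the EAR itself: 3.738%.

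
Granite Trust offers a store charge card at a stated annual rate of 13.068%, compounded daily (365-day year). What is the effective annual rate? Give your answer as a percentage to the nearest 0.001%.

13.958%

EAR = (1 + 0.13068/365)^365 − 1.
= 1.139576 − 1 = 13.958%.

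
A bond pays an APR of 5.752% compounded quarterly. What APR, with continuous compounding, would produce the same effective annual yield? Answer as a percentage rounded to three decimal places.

EAR = (1 + 0.05752/4)^4 − 1 = 0.058773.
Equivalent continuous rate: r = ln(1 + 0.058773) = 0.057110 = 5.711%.

5.711%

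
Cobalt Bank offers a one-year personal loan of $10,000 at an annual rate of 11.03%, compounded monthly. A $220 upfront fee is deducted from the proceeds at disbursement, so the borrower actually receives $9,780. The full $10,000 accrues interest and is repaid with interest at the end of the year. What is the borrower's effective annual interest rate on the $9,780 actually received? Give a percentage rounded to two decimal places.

14.12%

Amount owed after one year: 10,000 × (1 + 0.1103/12)^12 = 10,000 × 1.116051 = $11,160.51.
Effective rate on net proceeds: 11,160.51 / 9,780 − 1 = 0.141156 = 14.12%.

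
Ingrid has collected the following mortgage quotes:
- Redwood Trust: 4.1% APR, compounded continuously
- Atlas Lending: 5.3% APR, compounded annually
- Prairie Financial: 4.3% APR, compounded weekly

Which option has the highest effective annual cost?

Atlas Lending

Redwood Trust: e^0.041 − 1 = 4.185%
Atlas Lending: compounded annually, EAR = 5.300%
Prairie Financial: (1 + 0.043/52)^52 − 1 = 4.392%
The highest effective annual rate is Atlas Lending at 5.300%.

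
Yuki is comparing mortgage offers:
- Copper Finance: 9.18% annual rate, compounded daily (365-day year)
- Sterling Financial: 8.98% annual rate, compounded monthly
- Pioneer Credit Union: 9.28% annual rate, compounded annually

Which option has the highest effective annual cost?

Copper Finance: (1 + 0.0918/365)^365 − 1 = 9.613%
Sterling Financial: (1 + 0.0898/12)^12 − 1 = 9.359%
Pioneer Credit Union: compounded annually, EAR = 9.280%
The highest effective annual rate is Copper Finance at 9.613%.

Copper Finance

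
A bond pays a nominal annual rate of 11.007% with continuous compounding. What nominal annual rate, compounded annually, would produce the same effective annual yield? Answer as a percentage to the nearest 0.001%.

EAR under continuous compounding: e^0.11007 − 1 = 0.116356.
Compounded annually, the equivalent nominal rate is the EAR itself: 11.636%.

11.636%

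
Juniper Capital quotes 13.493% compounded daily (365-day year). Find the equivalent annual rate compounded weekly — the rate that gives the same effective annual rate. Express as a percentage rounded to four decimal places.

EAR = (1 + 0.13493/365)^365 − 1 = 0.144428.
Solve (1 + r/52)^52 = 1.144428: r/52 = 1.144428^(1/52) − 1 = 0.002598, so r = 0.135080 = 13.5080%.

13.5080%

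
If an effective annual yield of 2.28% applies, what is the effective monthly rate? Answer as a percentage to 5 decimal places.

The per-month rate i satisfies (1 + i)^12 = 1 + 0.0228.
i = 1.0228^(1/12) − 1 = 0.0018804 = 0.18804%.

0.18804%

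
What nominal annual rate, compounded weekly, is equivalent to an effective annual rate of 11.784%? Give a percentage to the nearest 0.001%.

11.152%

(1 + r/52)^52 − 1 = 0.11784, so 1 + r/52 = 1.11784^(1/52).
r/52 = 0.002145, so r = 0.111518 = 11.152%.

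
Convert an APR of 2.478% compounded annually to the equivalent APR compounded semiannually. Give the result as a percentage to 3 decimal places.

2.463%

Compounded annually, EAR = nominal = 0.024780.
Solve (1 + r/2)^2 = 1.024780: r/2 = 1.024780^(1/2) − 1 = 0.012314, so r = 0.024628 = 2.463%.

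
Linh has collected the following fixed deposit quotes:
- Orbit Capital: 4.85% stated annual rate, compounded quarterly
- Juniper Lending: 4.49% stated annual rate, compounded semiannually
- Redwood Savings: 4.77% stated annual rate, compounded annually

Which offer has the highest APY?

Orbit Capital

Orbit Capital: (1 + 0.0485/4)^4 − 1 = 4.939%
Juniper Lending: (1 + 0.0449/2)^2 − 1 = 4.540%
Redwood Savings: compounded annually, EAR = 4.770%
The highest effective annual rate is Orbit Capital at 4.939%.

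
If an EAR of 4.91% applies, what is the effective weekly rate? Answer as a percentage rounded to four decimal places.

0.0922%

The per-week rate i satisfies (1 + i)^52 = 1 + 0.0491.
i = 1.0491^(1/52) − 1 = 0.0009222 = 0.0922%.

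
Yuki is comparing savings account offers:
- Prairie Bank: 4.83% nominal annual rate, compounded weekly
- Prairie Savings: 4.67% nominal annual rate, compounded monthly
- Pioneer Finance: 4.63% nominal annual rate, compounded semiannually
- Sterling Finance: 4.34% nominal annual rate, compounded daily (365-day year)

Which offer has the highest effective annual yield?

Prairie Bank

Prairie Bank: (1 + 0.0483/52)^52 − 1 = 4.946%
Prairie Savings: (1 + 0.0467/12)^12 − 1 = 4.771%
Pioneer Finance: (1 + 0.0463/2)^2 − 1 = 4.684%
Sterling Finance: (1 + 0.0434/365)^365 − 1 = 4.435%
The highest effective annual rate is Prairie Bank at 4.946%.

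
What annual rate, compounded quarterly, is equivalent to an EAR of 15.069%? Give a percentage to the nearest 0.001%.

(1 + r/4)^4 − 1 = 0.15069, so 1 + r/4 = 1.15069^(1/4).
r/4 = 0.035713, so r = 0.142854 = 14.285%.

14.285%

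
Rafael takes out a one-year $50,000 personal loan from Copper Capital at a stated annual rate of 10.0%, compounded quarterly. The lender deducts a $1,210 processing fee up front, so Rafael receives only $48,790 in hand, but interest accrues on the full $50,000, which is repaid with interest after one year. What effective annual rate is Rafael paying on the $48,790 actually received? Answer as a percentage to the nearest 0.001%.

13.119%

Amount owed after one year: 50,000 × (1 + 0.100/4)^4 = 50,000 × 1.103813 = $55,190.64.
Effective rate on net proceeds: 55,190.64 / 48,790 − 1 = 0.131188 = 13.119%.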